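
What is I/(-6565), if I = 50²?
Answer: -500/1313 ≈ -0.38081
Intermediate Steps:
I = 2500
I/(-6565) = 2500/(-6565) = 2500*(-1/6565) = -500/1313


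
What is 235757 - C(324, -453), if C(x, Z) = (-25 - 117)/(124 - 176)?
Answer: 6129611/26 ≈ 2.3575e+5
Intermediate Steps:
C(x, Z) = 71/26 (C(x, Z) = -142/(-52) = -142*(-1/52) = 71/26)
235757 - C(324, -453) = 235757 - 1*71/26 = 235757 - 71/26 = 6129611/26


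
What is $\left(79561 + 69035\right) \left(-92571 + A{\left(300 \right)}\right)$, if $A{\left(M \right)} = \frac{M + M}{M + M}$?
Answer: $-13755531720$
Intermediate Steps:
$A{\left(M \right)} = 1$ ($A{\left(M \right)} = \frac{2 M}{2 M} = 2 M \frac{1}{2 M} = 1$)
$\left(79561 + 69035\right) \left(-92571 + A{\left(300 \right)}\right) = \left(79561 + 69035\right) \left(-92571 + 1\right) = 148596 \left(-92570\right) = -13755531720$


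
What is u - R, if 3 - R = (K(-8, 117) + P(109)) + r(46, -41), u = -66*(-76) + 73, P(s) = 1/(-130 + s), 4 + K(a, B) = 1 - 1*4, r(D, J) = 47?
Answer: 107645/21 ≈ 5126.0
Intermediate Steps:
K(a, B) = -7 (K(a, B) = -4 + (1 - 1*4) = -4 + (1 - 4) = -4 - 3 = -7)
u = 5089 (u = 5016 + 73 = 5089)
R = -776/21 (R = 3 - ((-7 + 1/(-130 + 109)) + 47) = 3 - ((-7 + 1/(-21)) + 47) = 3 - ((-7 - 1/21) + 47) = 3 - (-148/21 + 47) = 3 - 1*839/21 = 3 - 839/21 = -776/21 ≈ -36.952)
u - R = 5089 - 1*(-776/21) = 5089 + 776/21 = 107645/21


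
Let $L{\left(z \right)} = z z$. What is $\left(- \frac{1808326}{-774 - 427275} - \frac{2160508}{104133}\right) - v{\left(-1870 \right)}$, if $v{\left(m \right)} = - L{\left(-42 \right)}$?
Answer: $\frac{25964028632818}{14858008839} \approx 1747.5$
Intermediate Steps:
$L{\left(z \right)} = z^{2}$
$v{\left(m \right)} = -1764$ ($v{\left(m \right)} = - \left(-42\right)^{2} = \left(-1\right) 1764 = -1764$)
$\left(- \frac{1808326}{-774 - 427275} - \frac{2160508}{104133}\right) - v{\left(-1870 \right)} = \left(- \frac{1808326}{-774 - 427275} - \frac{2160508}{104133}\right) - -1764 = \left(- \frac{1808326}{-774 - 427275} - \frac{2160508}{104133}\right) + 1764 = \left(- \frac{1808326}{-428049} - \frac{2160508}{104133}\right) + 1764 = \left(\left(-1808326\right) \left(- \frac{1}{428049}\right) - \frac{2160508}{104133}\right) + 1764 = \left(\frac{1808326}{428049} - \frac{2160508}{104133}\right) + 1764 = - \frac{245498959178}{14858008839} + 1764 = \frac{25964028632818}{14858008839}$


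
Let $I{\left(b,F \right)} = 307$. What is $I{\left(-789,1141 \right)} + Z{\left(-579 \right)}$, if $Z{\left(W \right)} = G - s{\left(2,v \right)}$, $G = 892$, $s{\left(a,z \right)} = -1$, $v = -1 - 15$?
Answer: $1200$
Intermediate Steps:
$v = -16$ ($v = -1 - 15 = -16$)
$Z{\left(W \right)} = 893$ ($Z{\left(W \right)} = 892 - -1 = 892 + 1 = 893$)
$I{\left(-789,1141 \right)} + Z{\left(-579 \right)} = 307 + 893 = 1200$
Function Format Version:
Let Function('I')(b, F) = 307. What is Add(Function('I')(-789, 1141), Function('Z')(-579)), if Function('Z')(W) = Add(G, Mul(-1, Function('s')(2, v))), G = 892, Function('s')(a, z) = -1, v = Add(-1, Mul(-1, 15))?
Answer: 1200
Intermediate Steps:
v = -16 (v = Add(-1, -15) = -16)
Function('Z')(W) = 893 (Function('Z')(W) = Add(892, Mul(-1, -1)) = Add(892, 1) = 893)
Add(Function('I')(-789, 1141), Function('Z')(-579)) = Add(307, 893) = 1200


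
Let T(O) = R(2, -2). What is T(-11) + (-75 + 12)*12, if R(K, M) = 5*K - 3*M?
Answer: -740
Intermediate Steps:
R(K, M) = -3*M + 5*K
T(O) = 16 (T(O) = -3*(-2) + 5*2 = 6 + 10 = 16)
T(-11) + (-75 + 12)*12 = 16 + (-75 + 12)*12 = 16 - 63*12 = 16 - 756 = -740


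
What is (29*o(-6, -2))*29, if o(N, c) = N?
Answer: -5046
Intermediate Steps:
(29*o(-6, -2))*29 = (29*(-6))*29 = -174*29 = -5046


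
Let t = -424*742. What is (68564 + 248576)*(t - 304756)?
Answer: -196425098960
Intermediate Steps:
t = -314608
(68564 + 248576)*(t - 304756) = (68564 + 248576)*(-314608 - 304756) = 317140*(-619364) = -196425098960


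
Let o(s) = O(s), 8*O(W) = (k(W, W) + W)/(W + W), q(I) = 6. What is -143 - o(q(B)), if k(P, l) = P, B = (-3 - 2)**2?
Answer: -1145/8 ≈ -143.13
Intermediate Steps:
B = 25 (B = (-5)**2 = 25)
O(W) = 1/8 (O(W) = ((W + W)/(W + W))/8 = ((2*W)/((2*W)))/8 = ((2*W)*(1/(2*W)))/8 = (1/8)*1 = 1/8)
o(s) = 1/8
-143 - o(q(B)) = -143 - 1*1/8 = -143 - 1/8 = -1145/8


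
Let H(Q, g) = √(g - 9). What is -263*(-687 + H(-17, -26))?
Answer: 180681 - 263*I*√35 ≈ 1.8068e+5 - 1555.9*I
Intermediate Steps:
H(Q, g) = √(-9 + g)
-263*(-687 + H(-17, -26)) = -263*(-687 + √(-9 - 26)) = -263*(-687 + √(-35)) = -263*(-687 + I*√35) = 180681 - 263*I*√35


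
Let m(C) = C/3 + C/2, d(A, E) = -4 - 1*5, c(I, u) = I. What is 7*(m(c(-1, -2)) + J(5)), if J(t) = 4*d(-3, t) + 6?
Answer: -1295/6 ≈ -215.83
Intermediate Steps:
d(A, E) = -9 (d(A, E) = -4 - 5 = -9)
m(C) = 5*C/6 (m(C) = C*(⅓) + C*(½) = C/3 + C/2 = 5*C/6)
J(t) = -30 (J(t) = 4*(-9) + 6 = -36 + 6 = -30)
7*(m(c(-1, -2)) + J(5)) = 7*((⅚)*(-1) - 30) = 7*(-⅚ - 30) = 7*(-185/6) = -1295/6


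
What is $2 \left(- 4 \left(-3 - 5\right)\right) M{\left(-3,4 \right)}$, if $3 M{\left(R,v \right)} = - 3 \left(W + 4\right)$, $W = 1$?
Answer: $-320$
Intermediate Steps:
$M{\left(R,v \right)} = -5$ ($M{\left(R,v \right)} = \frac{\left(-3\right) \left(1 + 4\right)}{3} = \frac{\left(-3\right) 5}{3} = \frac{1}{3} \left(-15\right) = -5$)
$2 \left(- 4 \left(-3 - 5\right)\right) M{\left(-3,4 \right)} = 2 \left(- 4 \left(-3 - 5\right)\right) \left(-5\right) = 2 \left(\left(-4\right) \left(-8\right)\right) \left(-5\right) = 2 \cdot 32 \left(-5\right) = 64 \left(-5\right) = -320$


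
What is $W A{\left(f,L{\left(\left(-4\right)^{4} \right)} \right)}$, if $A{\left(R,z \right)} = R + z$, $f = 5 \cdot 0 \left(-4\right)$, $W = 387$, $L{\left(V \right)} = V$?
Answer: $99072$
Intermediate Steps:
$f = 0$ ($f = 0 \left(-4\right) = 0$)
$W A{\left(f,L{\left(\left(-4\right)^{4} \right)} \right)} = 387 \left(0 + \left(-4\right)^{4}\right) = 387 \left(0 + 256\right) = 387 \cdot 256 = 99072$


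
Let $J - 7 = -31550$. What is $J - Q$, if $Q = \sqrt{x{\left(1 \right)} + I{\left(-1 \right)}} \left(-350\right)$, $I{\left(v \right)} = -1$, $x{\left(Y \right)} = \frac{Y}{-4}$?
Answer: $-31543 + 175 i \sqrt{5} \approx -31543.0 + 391.31 i$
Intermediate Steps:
$x{\left(Y \right)} = - \frac{Y}{4}$ ($x{\left(Y \right)} = Y \left(- \frac{1}{4}\right) = - \frac{Y}{4}$)
$J = -31543$ ($J = 7 - 31550 = -31543$)
$Q = - 175 i \sqrt{5}$ ($Q = \sqrt{\left(- \frac{1}{4}\right) 1 - 1} \left(-350\right) = \sqrt{- \frac{1}{4} - 1} \left(-350\right) = \sqrt{- \frac{5}{4}} \left(-350\right) = \frac{i \sqrt{5}}{2} \left(-350\right) = - 175 i \sqrt{5} \approx - 391.31 i$)
$J - Q = -31543 - - 175 i \sqrt{5} = -31543 + 175 i \sqrt{5}$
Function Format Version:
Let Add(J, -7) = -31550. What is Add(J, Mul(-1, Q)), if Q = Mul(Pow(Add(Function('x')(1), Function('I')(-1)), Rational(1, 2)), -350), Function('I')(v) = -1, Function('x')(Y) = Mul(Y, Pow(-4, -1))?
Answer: Add(-31543, Mul(175, I, Pow(5, Rational(1, 2)))) ≈ Add(-31543., Mul(391.31, I))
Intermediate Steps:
Function('x')(Y) = Mul(Rational(-1, 4), Y) (Function('x')(Y) = Mul(Y, Rational(-1, 4)) = Mul(Rational(-1, 4), Y))
J = -31543 (J = Add(7, -31550) = -31543)
Q = Mul(-175, I, Pow(5, Rational(1, 2))) (Q = Mul(Pow(Add(Mul(Rational(-1, 4), 1), -1), Rational(1, 2)), -350) = Mul(Pow(Add(Rational(-1, 4), -1), Rational(1, 2)), -350) = Mul(Pow(Rational(-5, 4), Rational(1, 2)), -350) = Mul(Mul(Rational(1, 2), I, Pow(5, Rational(1, 2))), -350) = Mul(-175, I, Pow(5, Rational(1, 2))) ≈ Mul(-391.31, I))
Add(J, Mul(-1, Q)) = Add(-31543, Mul(-1, Mul(-175, I, Pow(5, Rational(1, 2))))) = Add(-31543, Mul(175, I, Pow(5, Rational(1, 2))))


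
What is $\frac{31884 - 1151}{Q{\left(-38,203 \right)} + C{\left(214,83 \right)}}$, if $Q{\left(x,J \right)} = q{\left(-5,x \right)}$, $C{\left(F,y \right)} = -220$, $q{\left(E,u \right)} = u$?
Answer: $- \frac{30733}{258} \approx -119.12$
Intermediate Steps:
$Q{\left(x,J \right)} = x$
$\frac{31884 - 1151}{Q{\left(-38,203 \right)} + C{\left(214,83 \right)}} = \frac{31884 - 1151}{-38 - 220} = \frac{30733}{-258} = 30733 \left(- \frac{1}{258}\right) = - \frac{30733}{258}$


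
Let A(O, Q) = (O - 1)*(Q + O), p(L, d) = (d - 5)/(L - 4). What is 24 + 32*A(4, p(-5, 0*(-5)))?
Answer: 1384/3 ≈ 461.33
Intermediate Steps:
p(L, d) = (-5 + d)/(-4 + L)
A(O, Q) = (-1 + O)*(O + Q)
24 + 32*A(4, p(-5, 0*(-5))) = 24 + 32*(4² - 1*4 - (-5 + 0*(-5))/(-4 - 5) + 4*((-5 + 0*(-5))/(-4 - 5))) = 24 + 32*(16 - 4 - (-5 + 0)/(-9) + 4*((-5 + 0)/(-9))) = 24 + 32*(16 - 4 - (-1)*(-5)/9 + 4*(-⅑*(-5))) = 24 + 32*(16 - 4 - 1*5/9 + 4*(5/9)) = 24 + 32*(16 - 4 - 5/9 + 20/9) = 24 + 32*(41/3) = 24 + 1312/3 = 1384/3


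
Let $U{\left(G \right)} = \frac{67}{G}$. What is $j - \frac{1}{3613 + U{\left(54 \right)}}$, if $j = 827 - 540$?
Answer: $\frac{56013449}{195169} \approx 287.0$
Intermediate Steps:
$j = 287$ ($j = 827 - 540 = 287$)
$j - \frac{1}{3613 + U{\left(54 \right)}} = 287 - \frac{1}{3613 + \frac{67}{54}} = 287 - \frac{1}{\frac{195169}{54}} = 287 - \frac{54}{195169} = \frac{56013449}{195169}$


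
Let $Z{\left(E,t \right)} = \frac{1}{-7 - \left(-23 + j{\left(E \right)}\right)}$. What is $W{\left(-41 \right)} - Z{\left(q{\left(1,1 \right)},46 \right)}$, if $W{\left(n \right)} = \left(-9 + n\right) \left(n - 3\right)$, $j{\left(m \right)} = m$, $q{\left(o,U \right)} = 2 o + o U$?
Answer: $\frac{28599}{13} \approx 2199.9$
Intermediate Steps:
$q{\left(o,U \right)} = 2 o + U o$
$W{\left(n \right)} = \left(-9 + n\right) \left(-3 + n\right)$
$Z{\left(E,t \right)} = \frac{1}{16 - E}$ ($Z{\left(E,t \right)} = \frac{1}{-7 - \left(-23 + E\right)} = \frac{1}{16 - E}$)
$W{\left(-41 \right)} - Z{\left(q{\left(1,1 \right)},46 \right)} = \left(27 + \left(-41\right)^{2} - -492\right) - - \frac{1}{-16 + 1 \left(2 + 1\right)} = \left(27 + 1681 + 492\right) - - \frac{1}{-16 + 1 \cdot 3} = 2200 - - \frac{1}{-16 + 3} = 2200 - - \frac{1}{-13} = 2200 - \left(-1\right) \left(- \frac{1}{13}\right) = 2200 - \frac{1}{13} = \frac{28599}{13}$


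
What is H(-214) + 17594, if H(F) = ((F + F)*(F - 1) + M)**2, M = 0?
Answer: 8467697994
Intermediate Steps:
H(F) = 4*F**2*(-1 + F)**2 (H(F) = ((F + F)*(F - 1) + 0)**2 = ((2*F)*(-1 + F) + 0)**2 = (2*F*(-1 + F) + 0)**2 = (2*F*(-1 + F))**2 = 4*F**2*(-1 + F)**2)
H(-214) + 17594 = 4*(-214)**2*(-1 - 214)**2 + 17594 = 4*45796*(-215)**2 + 17594 = 4*45796*46225 + 17594 = 8467680400 + 17594 = 8467697994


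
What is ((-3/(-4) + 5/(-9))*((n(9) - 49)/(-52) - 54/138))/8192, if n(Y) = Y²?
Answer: -2107/88178688 ≈ -2.3895e-5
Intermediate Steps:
((-3/(-4) + 5/(-9))*((n(9) - 49)/(-52) - 54/138))/8192 = ((-3/(-4) + 5/(-9))*((9² - 49)/(-52) - 54/138))/8192 = ((-3*(-¼) + 5*(-⅑))*((81 - 49)*(-1/52) - 54*1/138))*(1/8192) = ((¾ - 5/9)*(32*(-1/52) - 9/23))*(1/8192) = (7*(-8/13 - 9/23)/36)*(1/8192) = ((7/36)*(-301/299))*(1/8192) = -2107/10764*1/8192 = -2107/88178688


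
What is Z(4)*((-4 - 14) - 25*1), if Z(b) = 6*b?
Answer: -1032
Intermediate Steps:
Z(4)*((-4 - 14) - 25*1) = (6*4)*((-4 - 14) - 25*1) = 24*(-18 - 25) = 24*(-43) = -1032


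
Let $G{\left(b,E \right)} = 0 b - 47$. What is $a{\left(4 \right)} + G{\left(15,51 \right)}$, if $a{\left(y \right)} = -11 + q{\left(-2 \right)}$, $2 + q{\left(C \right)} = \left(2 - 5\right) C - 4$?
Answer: $-58$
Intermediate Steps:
$q{\left(C \right)} = -6 - 3 C$ ($q{\left(C \right)} = -2 + \left(\left(2 - 5\right) C - 4\right) = -2 - \left(4 + 3 C\right) = -6 - 3 C$)
$G{\left(b,E \right)} = -47$ ($G{\left(b,E \right)} = 0 - 47 = -47$)
$a{\left(y \right)} = -11$ ($a{\left(y \right)} = -11 - 0 = -11 + \left(-6 + 6\right) = -11 + 0 = -11$)
$a{\left(4 \right)} + G{\left(15,51 \right)} = -11 - 47 = -58$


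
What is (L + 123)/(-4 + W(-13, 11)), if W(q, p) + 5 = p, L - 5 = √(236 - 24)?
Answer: 64 + √53 ≈ 71.280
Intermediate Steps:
L = 5 + 2*√53 (L = 5 + √(236 - 24) = 5 + √212 = 5 + 2*√53 ≈ 19.560)
W(q, p) = -5 + p
(L + 123)/(-4 + W(-13, 11)) = ((5 + 2*√53) + 123)/(-4 + (-5 + 11)) = (128 + 2*√53)/(-4 + 6) = (128 + 2*√53)/2 = (128 + 2*√53)*(½) = 64 + √53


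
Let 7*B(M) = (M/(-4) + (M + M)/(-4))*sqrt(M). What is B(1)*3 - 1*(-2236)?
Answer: 62599/28 ≈ 2235.7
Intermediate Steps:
B(M) = -3*M**(3/2)/28 (B(M) = ((M/(-4) + (M + M)/(-4))*sqrt(M))/7 = ((M*(-1/4) + (2*M)*(-1/4))*sqrt(M))/7 = ((-M/4 - M/2)*sqrt(M))/7 = ((-3*M/4)*sqrt(M))/7 = (-3*M**(3/2)/4)/7 = -3*M**(3/2)/28)
B(1)*3 - 1*(-2236) = -3*1**(3/2)/28*3 - 1*(-2236) = -3/28*1*3 + 2236 = -3/28*3 + 2236 = -9/28 + 2236 = 62599/28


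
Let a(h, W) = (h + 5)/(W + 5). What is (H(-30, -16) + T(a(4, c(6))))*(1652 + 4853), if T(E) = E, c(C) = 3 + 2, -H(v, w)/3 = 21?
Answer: -807921/2 ≈ -4.0396e+5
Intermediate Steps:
H(v, w) = -63 (H(v, w) = -3*21 = -63)
c(C) = 5
a(h, W) = (5 + h)/(5 + W)
(H(-30, -16) + T(a(4, c(6))))*(1652 + 4853) = (-63 + (5 + 4)/(5 + 5))*(1652 + 4853) = (-63 + 9/10)*6505 = -621/10*6505 = -807921/2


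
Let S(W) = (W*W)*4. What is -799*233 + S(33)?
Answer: -181811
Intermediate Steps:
S(W) = 4*W² (S(W) = W²*4 = 4*W²)
-799*233 + S(33) = -799*233 + 4*33² = -186167 + 4*1089 = -186167 + 4356 = -181811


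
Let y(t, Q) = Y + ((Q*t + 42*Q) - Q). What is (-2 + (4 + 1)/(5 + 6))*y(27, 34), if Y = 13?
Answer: -39525/11 ≈ -3593.2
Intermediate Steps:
y(t, Q) = 13 + 41*Q + Q*t (y(t, Q) = 13 + ((Q*t + 42*Q) - Q) = 13 + ((42*Q + Q*t) - Q) = 13 + (41*Q + Q*t) = 13 + 41*Q + Q*t)
(-2 + (4 + 1)/(5 + 6))*y(27, 34) = (-2 + (4 + 1)/(5 + 6))*(13 + 41*34 + 34*27) = (-2 + 5/11)*(13 + 1394 + 918) = (-2 + 5*(1/11))*2325 = (-2 + 5/11)*2325 = -17/11*2325 = -39525/11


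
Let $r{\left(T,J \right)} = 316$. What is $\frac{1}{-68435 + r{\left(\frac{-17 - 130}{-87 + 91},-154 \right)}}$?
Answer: $- \frac{1}{68119} \approx -1.468 \cdot 10^{-5}$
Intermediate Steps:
$\frac{1}{-68435 + r{\left(\frac{-17 - 130}{-87 + 91},-154 \right)}} = \frac{1}{-68435 + 316} = \frac{1}{-68119} = - \frac{1}{68119}$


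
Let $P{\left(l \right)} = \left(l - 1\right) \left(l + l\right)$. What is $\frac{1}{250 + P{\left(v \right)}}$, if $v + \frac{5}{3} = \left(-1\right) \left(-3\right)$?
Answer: $\frac{9}{2258} \approx 0.0039858$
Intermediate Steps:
$v = \frac{4}{3}$ ($v = - \frac{5}{3} - -3 = - \frac{5}{3} + 3 = \frac{4}{3} \approx 1.3333$)
$P{\left(l \right)} = 2 l \left(-1 + l\right)$ ($P{\left(l \right)} = \left(-1 + l\right) 2 l = 2 l \left(-1 + l\right)$)
$\frac{1}{250 + P{\left(v \right)}} = \frac{1}{250 + 2 \cdot \frac{4}{3} \left(-1 + \frac{4}{3}\right)} = \frac{1}{250 + 2 \cdot \frac{4}{3} \cdot \frac{1}{3}} = \frac{1}{250 + \frac{8}{9}} = \frac{1}{\frac{2258}{9}} = \frac{9}{2258}$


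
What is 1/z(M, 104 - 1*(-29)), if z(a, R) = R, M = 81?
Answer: 1/133 ≈ 0.0075188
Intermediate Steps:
1/z(M, 104 - 1*(-29)) = 1/(104 - 1*(-29)) = 1/(104 + 29) = 1/133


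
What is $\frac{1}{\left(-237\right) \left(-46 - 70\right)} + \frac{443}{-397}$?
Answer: $- \frac{12178559}{10914324} \approx -1.1158$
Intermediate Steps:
$\frac{1}{\left(-237\right) \left(-46 - 70\right)} + \frac{443}{-397} = - \frac{1}{237 \left(-116\right)} + 443 \left(- \frac{1}{397}\right) = \left(- \frac{1}{237}\right) \left(- \frac{1}{116}\right) - \frac{443}{397} = \frac{1}{27492} - \frac{443}{397} = - \frac{12178559}{10914324}$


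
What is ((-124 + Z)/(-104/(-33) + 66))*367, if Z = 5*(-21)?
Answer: -2773419/2282 ≈ -1215.3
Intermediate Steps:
Z = -105
((-124 + Z)/(-104/(-33) + 66))*367 = ((-124 - 105)/(-104/(-33) + 66))*367 = -229/(-104*(-1/33) + 66)*367 = -229/(104/33 + 66)*367 = -229/2282/33*367 = -229*33/2282*367 = -7557/2282*367 = -2773419/2282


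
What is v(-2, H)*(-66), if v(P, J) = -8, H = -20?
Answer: 528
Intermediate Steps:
v(-2, H)*(-66) = -8*(-66) = 528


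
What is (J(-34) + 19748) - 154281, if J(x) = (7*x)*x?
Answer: -126441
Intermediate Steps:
J(x) = 7*x²
(J(-34) + 19748) - 154281 = (7*(-34)² + 19748) - 154281 = (7*1156 + 19748) - 154281 = (8092 + 19748) - 154281 = 27840 - 154281 = -126441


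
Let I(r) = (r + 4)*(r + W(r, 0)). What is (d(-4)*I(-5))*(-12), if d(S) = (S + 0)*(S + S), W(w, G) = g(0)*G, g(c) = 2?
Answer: -1920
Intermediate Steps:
W(w, G) = 2*G
d(S) = 2*S**2 (d(S) = S*(2*S) = 2*S**2)
I(r) = r*(4 + r) (I(r) = (r + 4)*(r + 2*0) = (4 + r)*(r + 0) = (4 + r)*r = r*(4 + r))
(d(-4)*I(-5))*(-12) = ((2*(-4)**2)*(-5*(4 - 5)))*(-12) = ((2*16)*(-5*(-1)))*(-12) = (32*5)*(-12) = 160*(-12) = -1920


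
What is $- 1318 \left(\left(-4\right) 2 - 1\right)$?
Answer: $11862$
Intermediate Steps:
$- 1318 \left(\left(-4\right) 2 - 1\right) = - 1318 \left(-8 - 1\right) = \left(-1318\right) \left(-9\right) = 11862$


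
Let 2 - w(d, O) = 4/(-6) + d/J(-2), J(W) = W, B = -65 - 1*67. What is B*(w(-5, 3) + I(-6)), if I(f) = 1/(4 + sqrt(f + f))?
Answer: 22*(-sqrt(3) + 5*I)/(sqrt(3) - 2*I) ≈ -40.857 + 16.331*I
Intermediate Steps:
B = -132 (B = -65 - 67 = -132)
I(f) = 1/(4 + sqrt(2)*sqrt(f)) (I(f) = 1/(4 + sqrt(2*f)) = 1/(4 + sqrt(2)*sqrt(f)))
w(d, O) = 8/3 + d/2 (w(d, O) = 2 - (4/(-6) + d/(-2)) = 2 - (4*(-1/6) + d*(-1/2)) = 2 - (-2/3 - d/2) = 2 + (2/3 + d/2) = 8/3 + d/2)
B*(w(-5, 3) + I(-6)) = -132*((8/3 + (1/2)*(-5)) + 1/(4 + sqrt(2)*sqrt(-6))) = -132*((8/3 - 5/2) + 1/(4 + sqrt(2)*(I*sqrt(6)))) = -132*(1/6 + 1/(4 + 2*I*sqrt(3))) = -22 - 132/(4 + 2*I*sqrt(3))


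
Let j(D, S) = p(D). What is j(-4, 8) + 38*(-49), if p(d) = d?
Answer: -1866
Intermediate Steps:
j(D, S) = D
j(-4, 8) + 38*(-49) = -4 + 38*(-49) = -4 - 1862 = -1866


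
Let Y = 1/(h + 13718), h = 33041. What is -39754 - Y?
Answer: -1858857287/46759 ≈ -39754.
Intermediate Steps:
Y = 1/46759 (Y = 1/(33041 + 13718) = 1/46759 ≈ 2.1386e-5)
-39754 - Y = -39754 - 1*1/46759 = -39754 - 1/46759 = -1858857287/46759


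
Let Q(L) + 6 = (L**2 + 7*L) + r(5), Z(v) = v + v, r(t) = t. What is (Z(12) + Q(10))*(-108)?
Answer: -20844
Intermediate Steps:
Z(v) = 2*v
Q(L) = -1 + L**2 + 7*L (Q(L) = -6 + ((L**2 + 7*L) + 5) = -6 + (5 + L**2 + 7*L) = -1 + L**2 + 7*L)
(Z(12) + Q(10))*(-108) = (2*12 + (-1 + 10**2 + 7*10))*(-108) = (24 + (-1 + 100 + 70))*(-108) = (24 + 169)*(-108) = 193*(-108) = -20844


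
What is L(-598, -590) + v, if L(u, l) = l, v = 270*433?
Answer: 116320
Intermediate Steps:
v = 116910
L(-598, -590) + v = -590 + 116910 = 116320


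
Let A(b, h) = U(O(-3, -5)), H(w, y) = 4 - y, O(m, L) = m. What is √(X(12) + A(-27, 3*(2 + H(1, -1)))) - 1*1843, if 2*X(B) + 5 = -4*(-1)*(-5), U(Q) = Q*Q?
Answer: -1843 + I*√14/2 ≈ -1843.0 + 1.8708*I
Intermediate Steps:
U(Q) = Q²
X(B) = -25/2 (X(B) = -5/2 + (-4*(-1)*(-5))/2 = -5/2 + (4*(-5))/2 = -5/2 + (½)*(-20) = -5/2 - 10 = -25/2)
A(b, h) = 9 (A(b, h) = (-3)² = 9)
√(X(12) + A(-27, 3*(2 + H(1, -1)))) - 1*1843 = √(-25/2 + 9) - 1*1843 = √(-7/2) - 1843 = I*√14/2 - 1843 = -1843 + I*√14/2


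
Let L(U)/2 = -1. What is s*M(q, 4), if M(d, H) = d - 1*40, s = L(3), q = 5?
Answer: 70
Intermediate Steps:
L(U) = -2 (L(U) = 2*(-1) = -2)
s = -2
M(d, H) = -40 + d (M(d, H) = d - 40 = -40 + d)
s*M(q, 4) = -2*(-40 + 5) = -2*(-35) = 70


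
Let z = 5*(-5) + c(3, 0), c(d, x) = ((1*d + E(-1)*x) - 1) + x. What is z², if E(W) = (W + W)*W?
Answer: 529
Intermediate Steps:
E(W) = 2*W² (E(W) = (2*W)*W = 2*W²)
c(d, x) = -1 + d + 3*x (c(d, x) = ((1*d + (2*(-1)²)*x) - 1) + x = ((d + (2*1)*x) - 1) + x = ((d + 2*x) - 1) + x = (-1 + d + 2*x) + x = -1 + d + 3*x)
z = -23 (z = 5*(-5) + (-1 + 3 + 3*0) = -25 + (-1 + 3 + 0) = -25 + 2 = -23)
z² = (-23)² = 529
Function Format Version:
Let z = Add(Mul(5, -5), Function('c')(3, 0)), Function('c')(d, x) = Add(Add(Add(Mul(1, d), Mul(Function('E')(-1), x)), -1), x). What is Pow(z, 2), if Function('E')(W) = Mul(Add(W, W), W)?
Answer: 529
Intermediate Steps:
Function('E')(W) = Mul(2, Pow(W, 2)) (Function('E')(W) = Mul(Mul(2, W), W) = Mul(2, Pow(W, 2)))
Function('c')(d, x) = Add(-1, d, Mul(3, x)) (Function('c')(d, x) = Add(Add(Add(Mul(1, d), Mul(Mul(2, Pow(-1, 2)), x)), -1), x) = Add(Add(Add(d, Mul(Mul(2, 1), x)), -1), x) = Add(Add(Add(d, Mul(2, x)), -1), x) = Add(Add(-1, d, Mul(2, x)), x) = Add(-1, d, Mul(3, x)))
z = -23 (z = Add(Mul(5, -5), Add(-1, 3, Mul(3, 0))) = Add(-25, Add(-1, 3, 0)) = Add(-25, 2) = -23)
Pow(z, 2) = Pow(-23, 2) = 529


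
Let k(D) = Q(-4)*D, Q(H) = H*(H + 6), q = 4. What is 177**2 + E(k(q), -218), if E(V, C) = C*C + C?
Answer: 78635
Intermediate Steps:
Q(H) = H*(6 + H)
k(D) = -8*D (k(D) = (-4*(6 - 4))*D = (-4*2)*D = -8*D)
E(V, C) = C + C**2 (E(V, C) = C**2 + C = C + C**2)
177**2 + E(k(q), -218) = 177**2 - 218*(1 - 218) = 31329 - 218*(-217) = 31329 + 47306 = 78635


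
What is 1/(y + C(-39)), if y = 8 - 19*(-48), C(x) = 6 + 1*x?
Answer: 1/887 ≈ 0.0011274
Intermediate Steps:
C(x) = 6 + x
y = 920 (y = 8 + 912 = 920)
1/(y + C(-39)) = 1/(920 + (6 - 39)) = 1/(920 - 33) = 1/887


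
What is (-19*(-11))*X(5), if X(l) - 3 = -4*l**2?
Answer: -20273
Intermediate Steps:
X(l) = 3 - 4*l**2
(-19*(-11))*X(5) = (-19*(-11))*(3 - 4*5**2) = 209*(3 - 4*25) = 209*(3 - 100) = 209*(-97) = -20273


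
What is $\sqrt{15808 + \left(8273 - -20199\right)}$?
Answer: $6 \sqrt{1230} \approx 210.43$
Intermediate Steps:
$\sqrt{15808 + \left(8273 - -20199\right)} = \sqrt{15808 + \left(8273 + 20199\right)} = \sqrt{15808 + 28472} = \sqrt{44280} = 6 \sqrt{1230}$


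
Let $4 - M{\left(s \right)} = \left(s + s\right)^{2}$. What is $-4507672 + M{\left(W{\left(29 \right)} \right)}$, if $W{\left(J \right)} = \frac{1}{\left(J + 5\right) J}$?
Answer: $- \frac{1095584199733}{243049} \approx -4.5077 \cdot 10^{6}$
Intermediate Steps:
$W{\left(J \right)} = \frac{1}{J \left(5 + J\right)}$ ($W{\left(J \right)} = \frac{1}{\left(5 + J\right) J} = \frac{1}{J \left(5 + J\right)}$)
$M{\left(s \right)} = 4 - 4 s^{2}$ ($M{\left(s \right)} = 4 - \left(s + s\right)^{2} = 4 - \left(2 s\right)^{2} = 4 - 4 s^{2}$)
$-4507672 + M{\left(W{\left(29 \right)} \right)} = -4507672 + \left(4 - 4 \left(\frac{1}{29 \left(5 + 29\right)}\right)^{2}\right) = -4507672 + \left(4 - 4 \left(\frac{1}{29 \cdot 34}\right)^{2}\right) = -4507672 + \left(4 - 4 \left(\frac{1}{29} \cdot \frac{1}{34}\right)^{2}\right) = -4507672 + \left(4 - \frac{4}{972196}\right) = -4507672 + \left(4 - \frac{1}{243049}\right) = -4507672 + \frac{972195}{243049} = - \frac{1095584199733}{243049}$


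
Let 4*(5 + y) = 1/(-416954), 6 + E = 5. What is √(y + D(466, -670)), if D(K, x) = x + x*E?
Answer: I*√3477013179274/833908 ≈ 2.2361*I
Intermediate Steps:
E = -1 (E = -6 + 5 = -1)
y = -8339081/1667816 (y = -5 + (¼)/(-416954) = -5 + (¼)*(-1/416954) = -5 - 1/1667816 = -8339081/1667816 ≈ -5.0000)
D(K, x) = 0 (D(K, x) = x + x*(-1) = x - x = 0)
√(y + D(466, -670)) = √(-8339081/1667816 + 0) = √(-8339081/1667816) = I*√3477013179274/833908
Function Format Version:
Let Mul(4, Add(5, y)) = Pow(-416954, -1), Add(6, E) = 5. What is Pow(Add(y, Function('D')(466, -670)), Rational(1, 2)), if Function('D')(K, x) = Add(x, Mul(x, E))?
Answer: Mul(Rational(1, 833908), I, Pow(3477013179274, Rational(1, 2))) ≈ Mul(2.2361, I)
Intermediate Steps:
E = -1 (E = Add(-6, 5) = -1)
y = Rational(-8339081, 1667816) (y = Add(-5, Mul(Rational(1, 4), Pow(-416954, -1))) = Add(-5, Mul(Rational(1, 4), Rational(-1, 416954))) = Add(-5, Rational(-1, 1667816)) = Rational(-8339081, 1667816) ≈ -5.0000)
Function('D')(K, x) = 0 (Function('D')(K, x) = Add(x, Mul(x, -1)) = Add(x, Mul(-1, x)) = 0)
Pow(Add(y, Function('D')(466, -670)), Rational(1, 2)) = Pow(Add(Rational(-8339081, 1667816), 0), Rational(1, 2)) = Pow(Rational(-8339081, 1667816), Rational(1, 2)) = Mul(Rational(1, 833908), I, Pow(3477013179274, Rational(1, 2)))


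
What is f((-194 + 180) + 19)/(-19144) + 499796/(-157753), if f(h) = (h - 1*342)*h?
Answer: -9302280819/3020023432 ≈ -3.0802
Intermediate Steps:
f(h) = h*(-342 + h) (f(h) = (h - 342)*h = (-342 + h)*h = h*(-342 + h))
f((-194 + 180) + 19)/(-19144) + 499796/(-157753) = (((-194 + 180) + 19)*(-342 + ((-194 + 180) + 19)))/(-19144) + 499796/(-157753) = ((-14 + 19)*(-342 + (-14 + 19)))*(-1/19144) + 499796*(-1/157753) = (5*(-342 + 5))*(-1/19144) - 499796/157753 = (5*(-337))*(-1/19144) - 499796/157753 = -1685*(-1/19144) - 499796/157753 = 1685/19144 - 499796/157753 = -9302280819/3020023432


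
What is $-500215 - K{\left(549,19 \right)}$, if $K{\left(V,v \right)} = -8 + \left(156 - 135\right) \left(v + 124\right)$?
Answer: $-503210$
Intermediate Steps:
$K{\left(V,v \right)} = 2596 + 21 v$ ($K{\left(V,v \right)} = -8 + 21 \left(124 + v\right) = -8 + \left(2604 + 21 v\right) = 2596 + 21 v$)
$-500215 - K{\left(549,19 \right)} = -500215 - \left(2596 + 21 \cdot 19\right) = -500215 - \left(2596 + 399\right) = -500215 - 2995 = -503210$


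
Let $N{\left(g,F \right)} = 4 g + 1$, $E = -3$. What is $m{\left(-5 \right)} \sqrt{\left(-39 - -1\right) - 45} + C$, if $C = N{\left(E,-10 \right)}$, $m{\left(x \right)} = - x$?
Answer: $-11 + 5 i \sqrt{83} \approx -11.0 + 45.552 i$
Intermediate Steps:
$N{\left(g,F \right)} = 1 + 4 g$
$C = -11$ ($C = 1 + 4 \left(-3\right) = 1 - 12 = -11$)
$m{\left(-5 \right)} \sqrt{\left(-39 - -1\right) - 45} + C = \left(-1\right) \left(-5\right) \sqrt{\left(-39 - -1\right) - 45} - 11 = 5 \sqrt{\left(-39 + 1\right) - 45} - 11 = 5 \sqrt{-38 - 45} - 11 = 5 \sqrt{-83} - 11 = 5 i \sqrt{83} - 11 = -11 + 5 i \sqrt{83}$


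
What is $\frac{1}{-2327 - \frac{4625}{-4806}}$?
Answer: $- \frac{4806}{11178937} \approx -0.00042992$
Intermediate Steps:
$\frac{1}{-2327 - \frac{4625}{-4806}} = \frac{1}{-2327 - - \frac{4625}{4806}} = \frac{1}{-2327 + \frac{4625}{4806}} = \frac{1}{- \frac{11178937}{4806}} = - \frac{4806}{11178937}$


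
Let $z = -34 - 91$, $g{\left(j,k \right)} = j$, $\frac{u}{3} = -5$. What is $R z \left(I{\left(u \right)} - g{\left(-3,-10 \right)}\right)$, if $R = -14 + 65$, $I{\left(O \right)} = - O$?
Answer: $-114750$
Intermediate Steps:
$u = -15$ ($u = 3 \left(-5\right) = -15$)
$z = -125$ ($z = -34 - 91 = -125$)
$R = 51$
$R z \left(I{\left(u \right)} - g{\left(-3,-10 \right)}\right) = 51 \left(-125\right) \left(\left(-1\right) \left(-15\right) - -3\right) = - 6375 \left(15 + 3\right) = \left(-6375\right) 18 = -114750$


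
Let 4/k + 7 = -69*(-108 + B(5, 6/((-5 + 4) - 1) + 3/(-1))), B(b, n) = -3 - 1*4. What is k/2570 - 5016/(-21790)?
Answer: 2555022163/11099259460 ≈ 0.23020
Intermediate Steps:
B(b, n) = -7 (B(b, n) = -3 - 4 = -7)
k = 1/1982 (k = 4/(-7 - 69*(-108 - 7)) = 4/(-7 - 69*(-115)) = 4/(-7 + 7935) = 4/7928 = 4*(1/7928) = 1/1982 ≈ 0.00050454)
k/2570 - 5016/(-21790) = (1/1982)/2570 - 5016/(-21790) = (1/1982)*(1/2570) - 5016*(-1/21790) = 1/5093740 + 2508/10895 = 2555022163/11099259460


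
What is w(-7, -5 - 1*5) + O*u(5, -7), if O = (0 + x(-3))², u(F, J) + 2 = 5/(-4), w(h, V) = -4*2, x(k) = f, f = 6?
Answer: -125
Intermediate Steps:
x(k) = 6
w(h, V) = -8
u(F, J) = -13/4 (u(F, J) = -2 + 5/(-4) = -2 + 5*(-¼) = -2 - 5/4 = -13/4)
O = 36 (O = (0 + 6)² = 6² = 36)
w(-7, -5 - 1*5) + O*u(5, -7) = -8 + 36*(-13/4) = -8 - 117 = -125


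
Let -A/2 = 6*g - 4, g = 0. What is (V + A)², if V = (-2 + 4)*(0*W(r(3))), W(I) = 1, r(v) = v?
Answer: 64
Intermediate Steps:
V = 0 (V = (-2 + 4)*(0*1) = 2*0 = 0)
A = 8 (A = -2*(6*0 - 4) = -2*(0 - 4) = -2*(-4) = 8)
(V + A)² = (0 + 8)² = 8² = 64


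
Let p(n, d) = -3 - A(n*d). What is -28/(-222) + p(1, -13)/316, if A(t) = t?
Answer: 2767/17538 ≈ 0.15777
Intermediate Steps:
p(n, d) = -3 - d*n (p(n, d) = -3 - n*d = -3 - d*n)
-28/(-222) + p(1, -13)/316 = -28/(-222) + (-3 - 1*(-13)*1)/316 = -28*(-1/222) + (-3 + 13)*(1/316) = 14/111 + 10*(1/316) = 14/111 + 5/158 = 2767/17538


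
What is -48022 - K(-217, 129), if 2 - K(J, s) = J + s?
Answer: -48112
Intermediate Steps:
K(J, s) = 2 - J - s (K(J, s) = 2 - (J + s) = 2 + (-J - s) = 2 - J - s)
-48022 - K(-217, 129) = -48022 - (2 - 1*(-217) - 1*129) = -48022 - (2 + 217 - 129) = -48022 - 1*90 = -48022 - 90 = -48112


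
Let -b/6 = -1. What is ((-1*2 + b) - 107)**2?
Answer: 10609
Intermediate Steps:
b = 6 (b = -6*(-1) = 6)
((-1*2 + b) - 107)**2 = ((-1*2 + 6) - 107)**2 = ((-2 + 6) - 107)**2 = (4 - 107)**2 = (-103)**2 = 10609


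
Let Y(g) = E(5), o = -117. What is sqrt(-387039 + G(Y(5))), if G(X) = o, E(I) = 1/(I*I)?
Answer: 2*I*sqrt(96789) ≈ 622.22*I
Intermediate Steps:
E(I) = I**(-2) (E(I) = 1/(I**2) = I**(-2))
Y(g) = 1/25 (Y(g) = 5**(-2) = 1/25)
G(X) = -117
sqrt(-387039 + G(Y(5))) = sqrt(-387039 - 117) = sqrt(-387156) = 2*I*sqrt(96789)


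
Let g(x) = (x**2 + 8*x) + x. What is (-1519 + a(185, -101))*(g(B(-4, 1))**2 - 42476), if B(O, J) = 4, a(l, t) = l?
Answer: 53055848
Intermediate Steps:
g(x) = x**2 + 9*x
(-1519 + a(185, -101))*(g(B(-4, 1))**2 - 42476) = (-1519 + 185)*((4*(9 + 4))**2 - 42476) = -1334*((4*13)**2 - 42476) = -1334*(52**2 - 42476) = -1334*(2704 - 42476) = -1334*(-39772) = 53055848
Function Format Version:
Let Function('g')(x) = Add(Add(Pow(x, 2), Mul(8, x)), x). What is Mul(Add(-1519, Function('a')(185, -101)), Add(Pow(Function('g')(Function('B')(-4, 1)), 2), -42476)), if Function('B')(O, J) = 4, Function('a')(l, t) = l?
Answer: 53055848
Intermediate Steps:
Function('g')(x) = Add(Pow(x, 2), Mul(9, x))
Mul(Add(-1519, Function('a')(185, -101)), Add(Pow(Function('g')(Function('B')(-4, 1)), 2), -42476)) = Mul(Add(-1519, 185), Add(Pow(Mul(4, Add(9, 4)), 2), -42476)) = Mul(-1334, Add(Pow(Mul(4, 13), 2), -42476)) = Mul(-1334, Add(Pow(52, 2), -42476)) = Mul(-1334, Add(2704, -42476)) = Mul(-1334, -39772) = 53055848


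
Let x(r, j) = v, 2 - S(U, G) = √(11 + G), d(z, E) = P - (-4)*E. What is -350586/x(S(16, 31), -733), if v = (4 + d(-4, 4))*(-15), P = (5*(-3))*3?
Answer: -116862/125 ≈ -934.90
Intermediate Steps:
P = -45 (P = -15*3 = -45)
d(z, E) = -45 + 4*E (d(z, E) = -45 - (-4)*E = -45 + 4*E)
S(U, G) = 2 - √(11 + G)
v = 375 (v = (4 + (-45 + 4*4))*(-15) = (4 + (-45 + 16))*(-15) = (4 - 29)*(-15) = -25*(-15) = 375)
x(r, j) = 375
-350586/x(S(16, 31), -733) = -350586/375 = -350586*1/375 = -116862/125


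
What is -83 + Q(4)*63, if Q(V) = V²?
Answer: 925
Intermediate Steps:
-83 + Q(4)*63 = -83 + 4²*63 = -83 + 16*63 = -83 + 1008 = 925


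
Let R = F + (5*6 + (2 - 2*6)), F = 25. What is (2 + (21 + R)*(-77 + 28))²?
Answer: 10445824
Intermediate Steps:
R = 45 (R = 25 + (5*6 + (2 - 2*6)) = 25 + (30 + (2 - 12)) = 25 + (30 - 10) = 25 + 20 = 45)
(2 + (21 + R)*(-77 + 28))² = (2 + (21 + 45)*(-77 + 28))² = (2 + 66*(-49))² = (2 - 3234)² = (-3232)² = 10445824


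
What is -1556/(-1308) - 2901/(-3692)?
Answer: 2384815/1207284 ≈ 1.9754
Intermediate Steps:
-1556/(-1308) - 2901/(-3692) = -1556*(-1/1308) - 2901*(-1/3692) = 389/327 + 2901/3692 = 2384815/1207284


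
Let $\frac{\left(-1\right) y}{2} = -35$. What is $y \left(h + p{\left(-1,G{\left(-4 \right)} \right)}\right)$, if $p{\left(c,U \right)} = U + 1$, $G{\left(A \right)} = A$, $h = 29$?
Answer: $1820$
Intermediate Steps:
$p{\left(c,U \right)} = 1 + U$
$y = 70$ ($y = \left(-2\right) \left(-35\right) = 70$)
$y \left(h + p{\left(-1,G{\left(-4 \right)} \right)}\right) = 70 \left(29 + \left(1 - 4\right)\right) = 70 \left(29 - 3\right) = 70 \cdot 26 = 1820$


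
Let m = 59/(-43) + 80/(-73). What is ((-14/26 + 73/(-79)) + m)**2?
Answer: 160552897876809/10392583405009 ≈ 15.449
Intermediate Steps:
m = -7747/3139 (m = 59*(-1/43) + 80*(-1/73) = -59/43 - 80/73 = -7747/3139 ≈ -2.4680)
((-14/26 + 73/(-79)) + m)**2 = ((-14/26 + 73/(-79)) - 7747/3139)**2 = ((-14*1/26 + 73*(-1/79)) - 7747/3139)**2 = ((-7/13 - 73/79) - 7747/3139)**2 = (-1502/1027 - 7747/3139)**2 = (-12670947/3223753)**2 = 160552897876809/10392583405009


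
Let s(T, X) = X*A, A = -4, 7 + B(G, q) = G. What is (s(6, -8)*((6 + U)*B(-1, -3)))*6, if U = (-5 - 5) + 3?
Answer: 1536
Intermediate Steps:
U = -7 (U = -10 + 3 = -7)
B(G, q) = -7 + G
s(T, X) = -4*X (s(T, X) = X*(-4) = -4*X)
(s(6, -8)*((6 + U)*B(-1, -3)))*6 = ((-4*(-8))*((6 - 7)*(-7 - 1)))*6 = (32*(-1*(-8)))*6 = (32*8)*6 = 256*6 = 1536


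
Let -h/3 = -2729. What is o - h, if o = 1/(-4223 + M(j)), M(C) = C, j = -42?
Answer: -34917556/4265 ≈ -8187.0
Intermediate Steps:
h = 8187 (h = -3*(-2729) = 8187)
o = -1/4265 (o = 1/(-4223 - 42) = 1/(-4265) = -1/4265 ≈ -0.00023447)
o - h = -1/4265 - 1*8187 = -1/4265 - 8187 = -34917556/4265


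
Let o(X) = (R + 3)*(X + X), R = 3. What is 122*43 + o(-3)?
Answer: 5210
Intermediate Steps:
o(X) = 12*X (o(X) = (3 + 3)*(X + X) = 6*(2*X) = 12*X)
122*43 + o(-3) = 122*43 + 12*(-3) = 5246 - 36 = 5210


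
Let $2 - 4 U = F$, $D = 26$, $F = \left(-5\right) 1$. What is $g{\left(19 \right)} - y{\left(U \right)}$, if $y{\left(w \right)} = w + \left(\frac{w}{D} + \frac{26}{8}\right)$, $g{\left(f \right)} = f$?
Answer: $\frac{1449}{104} \approx 13.933$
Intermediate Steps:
$F = -5$
$U = \frac{7}{4}$ ($U = \frac{1}{2} - - \frac{5}{4} = \frac{1}{2} + \frac{5}{4} = \frac{7}{4} \approx 1.75$)
$y{\left(w \right)} = \frac{13}{4} + \frac{27 w}{26}$ ($y{\left(w \right)} = w + \left(\frac{w}{26} + \frac{26}{8}\right) = w + \left(w \frac{1}{26} + 26 \cdot \frac{1}{8}\right) = w + \left(\frac{w}{26} + \frac{13}{4}\right) = w + \left(\frac{13}{4} + \frac{w}{26}\right) = \frac{13}{4} + \frac{27 w}{26}$)
$g{\left(19 \right)} - y{\left(U \right)} = 19 - \left(\frac{13}{4} + \frac{27}{26} \cdot \frac{7}{4}\right) = 19 - \left(\frac{13}{4} + \frac{189}{104}\right) = 19 - \frac{527}{104} = \frac{1449}{104}$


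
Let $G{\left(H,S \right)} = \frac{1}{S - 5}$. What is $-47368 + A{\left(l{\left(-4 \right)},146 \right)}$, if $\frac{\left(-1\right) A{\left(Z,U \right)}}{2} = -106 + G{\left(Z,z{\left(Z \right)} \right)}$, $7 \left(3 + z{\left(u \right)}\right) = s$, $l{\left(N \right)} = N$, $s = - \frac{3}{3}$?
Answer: $- \frac{2687878}{57} \approx -47156.0$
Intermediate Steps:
$s = -1$ ($s = \left(-3\right) \frac{1}{3} = -1$)
$z{\left(u \right)} = - \frac{22}{7}$ ($z{\left(u \right)} = -3 + \frac{1}{7} \left(-1\right) = -3 - \frac{1}{7} = - \frac{22}{7}$)
$G{\left(H,S \right)} = \frac{1}{-5 + S}$
$A{\left(Z,U \right)} = \frac{12098}{57}$ ($A{\left(Z,U \right)} = - 2 \left(-106 + \frac{1}{-5 - \frac{22}{7}}\right) = - 2 \left(-106 + \frac{1}{- \frac{57}{7}}\right) = - 2 \left(-106 - \frac{7}{57}\right) = \left(-2\right) \left(- \frac{6049}{57}\right) = \frac{12098}{57}$)
$-47368 + A{\left(l{\left(-4 \right)},146 \right)} = -47368 + \frac{12098}{57} = - \frac{2687878}{57}$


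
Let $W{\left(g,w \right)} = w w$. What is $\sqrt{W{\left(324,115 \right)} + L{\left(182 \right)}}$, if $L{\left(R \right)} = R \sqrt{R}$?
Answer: $\sqrt{13225 + 182 \sqrt{182}} \approx 125.22$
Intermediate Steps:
$W{\left(g,w \right)} = w^{2}$
$L{\left(R \right)} = R^{\frac{3}{2}}$
$\sqrt{W{\left(324,115 \right)} + L{\left(182 \right)}} = \sqrt{115^{2} + 182^{\frac{3}{2}}} = \sqrt{13225 + 182 \sqrt{182}}$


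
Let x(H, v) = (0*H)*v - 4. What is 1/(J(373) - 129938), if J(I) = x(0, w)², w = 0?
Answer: -1/129922 ≈ -7.6969e-6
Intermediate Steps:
x(H, v) = -4 (x(H, v) = 0*v - 4 = 0 - 4 = -4)
J(I) = 16 (J(I) = (-4)² = 16)
1/(J(373) - 129938) = 1/(16 - 129938) = 1/(-129922) = -1/129922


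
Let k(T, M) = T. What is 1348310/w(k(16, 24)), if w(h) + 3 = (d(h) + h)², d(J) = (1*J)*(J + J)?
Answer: 1348310/278781 ≈ 4.8364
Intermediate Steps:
d(J) = 2*J² (d(J) = J*(2*J) = 2*J²)
w(h) = -3 + (h + 2*h²)² (w(h) = -3 + (2*h² + h)² = -3 + (h + 2*h²)²)
1348310/w(k(16, 24)) = 1348310/(-3 + 16²*(1 + 2*16)²) = 1348310/(-3 + 256*(1 + 32)²) = 1348310/(-3 + 256*33²) = 1348310/(-3 + 256*1089) = 1348310/(-3 + 278784) = 1348310/278781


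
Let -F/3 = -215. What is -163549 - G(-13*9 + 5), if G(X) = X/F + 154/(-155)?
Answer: -3270138917/19995 ≈ -1.6355e+5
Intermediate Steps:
F = 645 (F = -3*(-215) = 645)
G(X) = -154/155 + X/645 (G(X) = X/645 + 154/(-155) = X*(1/645) + 154*(-1/155) = X/645 - 154/155 = -154/155 + X/645)
-163549 - G(-13*9 + 5) = -163549 - (-154/155 + (-13*9 + 5)/645) = -163549 - (-154/155 + (-117 + 5)/645) = -163549 - (-154/155 + (1/645)*(-112)) = -163549 - (-154/155 - 112/645) = -163549 - 1*(-23338/19995) = -163549 + 23338/19995 = -3270138917/19995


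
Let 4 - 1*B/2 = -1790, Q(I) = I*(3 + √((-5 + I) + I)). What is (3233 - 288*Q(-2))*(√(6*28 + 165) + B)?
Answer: 3*(1196 + √37)*(4961 + 1728*I) ≈ 1.7891e+7 + 6.2316e+6*I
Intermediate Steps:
Q(I) = I*(3 + √(-5 + 2*I))
B = 3588 (B = 8 - 2*(-1790) = 8 + 3580 = 3588)
(3233 - 288*Q(-2))*(√(6*28 + 165) + B) = (3233 - (-576)*(3 + √(-5 + 2*(-2))))*(√(6*28 + 165) + 3588) = (3233 - (-576)*(3 + √(-5 - 4)))*(√(168 + 165) + 3588) = (3233 - (-576)*(3 + √(-9)))*(√333 + 3588) = (3233 - (-576)*(3 + 3*I))*(3*√37 + 3588) = (3233 - 288*(-6 - 6*I))*(3588 + 3*√37) = (3233 + (1728 + 1728*I))*(3588 + 3*√37) = (4961 + 1728*I)*(3588 + 3*√37) = (3588 + 3*√37)*(4961 + 1728*I)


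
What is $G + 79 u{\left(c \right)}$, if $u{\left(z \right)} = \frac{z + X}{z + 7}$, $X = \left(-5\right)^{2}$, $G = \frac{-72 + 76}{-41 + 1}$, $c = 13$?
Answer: $150$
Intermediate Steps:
$G = - \frac{1}{10}$ ($G = \frac{4}{-40} = 4 \left(- \frac{1}{40}\right) = - \frac{1}{10} \approx -0.1$)
$X = 25$
$u{\left(z \right)} = \frac{25 + z}{7 + z}$ ($u{\left(z \right)} = \frac{z + 25}{z + 7} = \frac{25 + z}{7 + z}$)
$G + 79 u{\left(c \right)} = - \frac{1}{10} + 79 \frac{25 + 13}{7 + 13} = - \frac{1}{10} + 79 \cdot \frac{1}{20} \cdot 38 = - \frac{1}{10} + 79 \cdot \frac{19}{10} = - \frac{1}{10} + \frac{1501}{10} = 150$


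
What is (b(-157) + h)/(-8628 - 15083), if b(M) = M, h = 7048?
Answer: -6891/23711 ≈ -0.29062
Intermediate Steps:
(b(-157) + h)/(-8628 - 15083) = (-157 + 7048)/(-8628 - 15083) = 6891/(-23711) = 6891*(-1/23711) = -6891/23711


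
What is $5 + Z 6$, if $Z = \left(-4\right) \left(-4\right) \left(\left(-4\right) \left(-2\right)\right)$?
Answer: $773$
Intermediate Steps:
$Z = 128$ ($Z = 16 \cdot 8 = 128$)
$5 + Z 6 = 5 + 128 \cdot 6 = 5 + 768 = 773$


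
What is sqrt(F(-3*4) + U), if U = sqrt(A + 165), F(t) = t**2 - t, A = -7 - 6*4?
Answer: sqrt(156 + sqrt(134)) ≈ 12.945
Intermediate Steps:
A = -31 (A = -7 - 24 = -31)
U = sqrt(134) (U = sqrt(-31 + 165) = sqrt(134) ≈ 11.576)
sqrt(F(-3*4) + U) = sqrt((-3*4)*(-1 - 3*4) + sqrt(134)) = sqrt(-12*(-1 - 12) + sqrt(134)) = sqrt(-12*(-13) + sqrt(134)) = sqrt(156 + sqrt(134))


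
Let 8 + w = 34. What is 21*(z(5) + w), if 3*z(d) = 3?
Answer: 567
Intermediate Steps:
w = 26 (w = -8 + 34 = 26)
z(d) = 1 (z(d) = (⅓)*3 = 1)
21*(z(5) + w) = 21*(1 + 26) = 21*27 = 567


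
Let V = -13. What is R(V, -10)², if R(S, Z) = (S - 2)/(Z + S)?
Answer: 225/529 ≈ 0.42533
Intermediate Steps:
R(S, Z) = (-2 + S)/(S + Z)
R(V, -10)² = ((-2 - 13)/(-13 - 10))² = (-15/(-23))² = (-1/23*(-15))² = (15/23)² = 225/529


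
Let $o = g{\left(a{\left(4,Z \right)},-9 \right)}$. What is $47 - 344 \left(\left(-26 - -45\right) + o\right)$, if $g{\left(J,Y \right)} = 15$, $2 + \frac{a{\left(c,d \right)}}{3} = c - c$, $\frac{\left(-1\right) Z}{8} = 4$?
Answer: $-11649$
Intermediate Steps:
$Z = -32$ ($Z = \left(-8\right) 4 = -32$)
$a{\left(c,d \right)} = -6$ ($a{\left(c,d \right)} = -6 + 3 \left(c - c\right) = -6 + 3 \cdot 0 = -6 + 0 = -6$)
$o = 15$
$47 - 344 \left(\left(-26 - -45\right) + o\right) = 47 - 344 \left(\left(-26 - -45\right) + 15\right) = 47 - 344 \left(\left(-26 + 45\right) + 15\right) = 47 - 344 \left(19 + 15\right) = 47 - 11696 = -11649$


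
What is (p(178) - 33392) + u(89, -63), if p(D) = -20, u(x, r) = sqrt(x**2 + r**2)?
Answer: -33412 + sqrt(11890) ≈ -33303.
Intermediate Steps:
u(x, r) = sqrt(r**2 + x**2)
(p(178) - 33392) + u(89, -63) = (-20 - 33392) + sqrt((-63)**2 + 89**2) = -33412 + sqrt(3969 + 7921) = -33412 + sqrt(11890)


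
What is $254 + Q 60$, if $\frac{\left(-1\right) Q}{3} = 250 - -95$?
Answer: $-61846$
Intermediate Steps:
$Q = -1035$ ($Q = - 3 \left(250 - -95\right) = - 3 \left(250 + 95\right) = \left(-3\right) 345 = -1035$)
$254 + Q 60 = 254 - 62100 = -61846$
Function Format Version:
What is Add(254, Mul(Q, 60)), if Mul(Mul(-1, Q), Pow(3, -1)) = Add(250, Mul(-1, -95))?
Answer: -61846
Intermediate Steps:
Q = -1035 (Q = Mul(-3, Add(250, Mul(-1, -95))) = Mul(-3, Add(250, 95)) = Mul(-3, 345) = -1035)
Add(254, Mul(Q, 60)) = Add(254, Mul(-1035, 60)) = Add(254, -62100) = -61846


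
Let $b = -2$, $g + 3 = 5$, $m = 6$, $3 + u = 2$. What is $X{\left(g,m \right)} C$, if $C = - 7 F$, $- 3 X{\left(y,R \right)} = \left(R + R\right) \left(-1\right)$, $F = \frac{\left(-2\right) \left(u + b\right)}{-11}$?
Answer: $\frac{168}{11} \approx 15.273$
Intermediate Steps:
$u = -1$ ($u = -3 + 2 = -1$)
$g = 2$ ($g = -3 + 5 = 2$)
$F = - \frac{6}{11}$ ($F = \frac{\left(-2\right) \left(-1 - 2\right)}{-11} = \left(-2\right) \left(-3\right) \left(- \frac{1}{11}\right) = 6 \left(- \frac{1}{11}\right) = - \frac{6}{11} \approx -0.54545$)
$X{\left(y,R \right)} = \frac{2 R}{3}$ ($X{\left(y,R \right)} = - \frac{\left(R + R\right) \left(-1\right)}{3} = - \frac{2 R \left(-1\right)}{3} = - \frac{\left(-2\right) R}{3} = \frac{2 R}{3}$)
$C = \frac{42}{11}$ ($C = \left(-7\right) \left(- \frac{6}{11}\right) = \frac{42}{11} \approx 3.8182$)
$X{\left(g,m \right)} C = \frac{2}{3} \cdot 6 \cdot \frac{42}{11} = 4 \cdot \frac{42}{11} = \frac{168}{11}$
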